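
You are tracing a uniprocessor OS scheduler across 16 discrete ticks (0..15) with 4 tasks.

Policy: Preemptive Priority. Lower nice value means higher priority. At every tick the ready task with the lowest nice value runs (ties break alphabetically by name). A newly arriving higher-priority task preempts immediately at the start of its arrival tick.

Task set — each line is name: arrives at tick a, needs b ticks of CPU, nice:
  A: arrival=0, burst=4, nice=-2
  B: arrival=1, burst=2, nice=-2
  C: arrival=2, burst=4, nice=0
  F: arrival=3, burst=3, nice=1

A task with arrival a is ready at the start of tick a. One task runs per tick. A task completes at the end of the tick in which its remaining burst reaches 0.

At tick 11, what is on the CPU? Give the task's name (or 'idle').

running at tick 11 = F

t=0: ready={A} → run A
t=1: ready={A,B} → run A
t=2: ready={A,B,C} → run A
t=3: ready={A,B,C,F} → run A
t=4: ready={B,C,F} → run B
t=5: ready={B,C,F} → run B
t=6: ready={C,F} → run C
t=7: ready={C,F} → run C
t=8: ready={C,F} → run C
t=9: ready={C,F} → run C
t=10: ready={F} → run F
t=11: ready={F} → run F
t=12: ready={F} → run F
t=13: (idle)
t=14: (idle)
t=15: (idle)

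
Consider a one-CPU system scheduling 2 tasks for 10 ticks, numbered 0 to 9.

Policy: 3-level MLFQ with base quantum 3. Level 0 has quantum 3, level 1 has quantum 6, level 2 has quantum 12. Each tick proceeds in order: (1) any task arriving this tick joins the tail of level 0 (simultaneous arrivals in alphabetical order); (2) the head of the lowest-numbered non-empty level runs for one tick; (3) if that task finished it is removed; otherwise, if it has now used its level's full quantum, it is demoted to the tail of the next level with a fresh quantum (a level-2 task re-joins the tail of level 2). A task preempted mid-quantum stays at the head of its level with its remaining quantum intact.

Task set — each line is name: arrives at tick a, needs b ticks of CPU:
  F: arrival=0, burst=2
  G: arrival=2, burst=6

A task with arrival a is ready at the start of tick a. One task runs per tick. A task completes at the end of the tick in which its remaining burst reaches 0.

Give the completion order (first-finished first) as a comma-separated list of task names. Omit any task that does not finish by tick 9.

completion order = F, G

t=0: L0/L1/L2 = F/-/- → run F
t=1: L0/L1/L2 = F/-/- → run F
t=2: L0/L1/L2 = G/-/- → run G
t=3: L0/L1/L2 = G/-/- → run G
t=4: L0/L1/L2 = G/-/- → run G
t=5: L0/L1/L2 = -/G/- → run G
t=6: L0/L1/L2 = -/G/- → run G
t=7: L0/L1/L2 = -/G/- → run G
t=8: (idle)
t=9: (idle)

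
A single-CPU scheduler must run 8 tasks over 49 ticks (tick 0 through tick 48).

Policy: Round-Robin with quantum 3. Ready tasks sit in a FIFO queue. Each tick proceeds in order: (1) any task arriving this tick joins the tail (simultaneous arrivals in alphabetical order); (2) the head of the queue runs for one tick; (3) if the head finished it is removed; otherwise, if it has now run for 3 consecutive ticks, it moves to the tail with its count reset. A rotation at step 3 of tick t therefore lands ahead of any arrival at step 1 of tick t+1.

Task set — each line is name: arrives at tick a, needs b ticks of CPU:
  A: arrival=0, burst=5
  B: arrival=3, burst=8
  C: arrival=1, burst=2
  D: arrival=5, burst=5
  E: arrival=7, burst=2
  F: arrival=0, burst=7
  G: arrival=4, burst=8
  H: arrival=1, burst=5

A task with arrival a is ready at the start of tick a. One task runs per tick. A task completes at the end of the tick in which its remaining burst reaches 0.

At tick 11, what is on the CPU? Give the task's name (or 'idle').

t=0: queue=[A,F] q_used=0 → run A
t=1: queue=[A,F,C,H] q_used=1 → run A
t=2: queue=[A,F,C,H] q_used=2 → run A
t=3: queue=[F,C,H,A,B] q_used=0 → run F
t=4: queue=[F,C,H,A,B,G] q_used=1 → run F
t=5: queue=[F,C,H,A,B,G,D] q_used=2 → run F
t=6: queue=[C,H,A,B,G,D,F] q_used=0 → run C
t=7: queue=[C,H,A,B,G,D,F,E] q_used=1 → run C
t=8: queue=[H,A,B,G,D,F,E] q_used=0 → run H
t=9: queue=[H,A,B,G,D,F,E] q_used=1 → run H
t=10: queue=[H,A,B,G,D,F,E] q_used=2 → run H
t=11: queue=[A,B,G,D,F,E,H] q_used=0 → run A
t=12: queue=[A,B,G,D,F,E,H] q_used=1 → run A
t=13: queue=[B,G,D,F,E,H] q_used=0 → run B
t=14: queue=[B,G,D,F,E,H] q_used=1 → run B
t=15: queue=[B,G,D,F,E,H] q_used=2 → run B
t=16: queue=[G,D,F,E,H,B] q_used=0 → run G
t=17: queue=[G,D,F,E,H,B] q_used=1 → run G
t=18: queue=[G,D,F,E,H,B] q_used=2 → run G
t=19: queue=[D,F,E,H,B,G] q_used=0 → run D
t=20: queue=[D,F,E,H,B,G] q_used=1 → run D
t=21: queue=[D,F,E,H,B,G] q_used=2 → run D
t=22: queue=[F,E,H,B,G,D] q_used=0 → run F
t=23: queue=[F,E,H,B,G,D] q_used=1 → run F
t=24: queue=[F,E,H,B,G,D] q_used=2 → run F
t=25: queue=[E,H,B,G,D,F] q_used=0 → run E
t=26: queue=[E,H,B,G,D,F] q_used=1 → run E
t=27: queue=[H,B,G,D,F] q_used=0 → run H
t=28: queue=[H,B,G,D,F] q_used=1 → run H
t=29: queue=[B,G,D,F] q_used=0 → run B
t=30: queue=[B,G,D,F] q_used=1 → run B
t=31: queue=[B,G,D,F] q_used=2 → run B
t=32: queue=[G,D,F,B] q_used=0 → run G
t=33: queue=[G,D,F,B] q_used=1 → run G
t=34: queue=[G,D,F,B] q_used=2 → run G
t=35: queue=[D,F,B,G] q_used=0 → run D
t=36: queue=[D,F,B,G] q_used=1 → run D
t=37: queue=[F,B,G] q_used=0 → run F
t=38: queue=[B,G] q_used=0 → run B
t=39: queue=[B,G] q_used=1 → run B
t=40: queue=[G] q_used=0 → run G
t=41: queue=[G] q_used=1 → run G
t=42: (idle)
t=43: (idle)
t=44: (idle)
t=45: (idle)
t=46: (idle)
t=47: (idle)
t=48: (idle)

running at tick 11 = A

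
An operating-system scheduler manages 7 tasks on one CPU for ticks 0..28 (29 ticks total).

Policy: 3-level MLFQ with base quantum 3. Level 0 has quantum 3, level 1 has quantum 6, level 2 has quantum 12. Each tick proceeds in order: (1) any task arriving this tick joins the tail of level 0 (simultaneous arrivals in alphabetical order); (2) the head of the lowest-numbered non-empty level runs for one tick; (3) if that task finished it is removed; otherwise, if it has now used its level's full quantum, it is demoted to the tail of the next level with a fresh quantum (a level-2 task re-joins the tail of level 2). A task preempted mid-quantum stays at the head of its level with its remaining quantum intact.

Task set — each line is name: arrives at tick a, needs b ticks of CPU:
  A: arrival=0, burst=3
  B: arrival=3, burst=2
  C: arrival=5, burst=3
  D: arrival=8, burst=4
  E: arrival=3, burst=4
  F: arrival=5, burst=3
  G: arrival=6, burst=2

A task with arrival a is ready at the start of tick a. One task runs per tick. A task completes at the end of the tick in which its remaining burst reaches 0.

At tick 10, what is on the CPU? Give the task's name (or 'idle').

t=0: L0/L1/L2 = A/-/- → run A
t=1: L0/L1/L2 = A/-/- → run A
t=2: L0/L1/L2 = A/-/- → run A
t=3: L0/L1/L2 = BE/-/- → run B
t=4: L0/L1/L2 = BE/-/- → run B
t=5: L0/L1/L2 = ECF/-/- → run E
t=6: L0/L1/L2 = ECFG/-/- → run E
t=7: L0/L1/L2 = ECFG/-/- → run E
t=8: L0/L1/L2 = CFGD/E/- → run C
t=9: L0/L1/L2 = CFGD/E/- → run C
t=10: L0/L1/L2 = CFGD/E/- → run C
t=11: L0/L1/L2 = FGD/E/- → run F
t=12: L0/L1/L2 = FGD/E/- → run F
t=13: L0/L1/L2 = FGD/E/- → run F
t=14: L0/L1/L2 = GD/E/- → run G
t=15: L0/L1/L2 = GD/E/- → run G
t=16: L0/L1/L2 = D/E/- → run D
t=17: L0/L1/L2 = D/E/- → run D
t=18: L0/L1/L2 = D/E/- → run D
t=19: L0/L1/L2 = -/ED/- → run E
t=20: L0/L1/L2 = -/D/- → run D
t=21: (idle)
t=22: (idle)
t=23: (idle)
t=24: (idle)
t=25: (idle)
t=26: (idle)
t=27: (idle)
t=28: (idle)

running at tick 10 = C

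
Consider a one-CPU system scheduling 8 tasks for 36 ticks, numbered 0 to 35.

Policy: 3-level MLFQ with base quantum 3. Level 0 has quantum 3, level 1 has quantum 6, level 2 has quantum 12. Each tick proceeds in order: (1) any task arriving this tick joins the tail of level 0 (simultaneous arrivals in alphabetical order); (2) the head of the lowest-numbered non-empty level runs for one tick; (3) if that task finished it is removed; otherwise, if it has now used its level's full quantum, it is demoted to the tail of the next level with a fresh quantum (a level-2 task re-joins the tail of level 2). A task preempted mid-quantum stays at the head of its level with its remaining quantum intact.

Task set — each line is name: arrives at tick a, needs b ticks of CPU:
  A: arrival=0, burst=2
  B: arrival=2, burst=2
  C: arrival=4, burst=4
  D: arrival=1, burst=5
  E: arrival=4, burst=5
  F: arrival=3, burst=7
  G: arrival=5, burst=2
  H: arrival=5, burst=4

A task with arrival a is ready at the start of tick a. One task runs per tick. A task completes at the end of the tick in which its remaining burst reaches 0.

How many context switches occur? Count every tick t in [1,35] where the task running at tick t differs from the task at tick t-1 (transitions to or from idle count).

t=0: L0/L1/L2 = A/-/- → run A
t=1: L0/L1/L2 = AD/-/- → run A
t=2: L0/L1/L2 = DB/-/- → run D
t=3: L0/L1/L2 = DBF/-/- → run D
t=4: L0/L1/L2 = DBFCE/-/- → run D
t=5: L0/L1/L2 = BFCEGH/D/- → run B
t=6: L0/L1/L2 = BFCEGH/D/- → run B
t=7: L0/L1/L2 = FCEGH/D/- → run F
t=8: L0/L1/L2 = FCEGH/D/- → run F
t=9: L0/L1/L2 = FCEGH/D/- → run F
t=10: L0/L1/L2 = CEGH/DF/- → run C
t=11: L0/L1/L2 = CEGH/DF/- → run C
t=12: L0/L1/L2 = CEGH/DF/- → run C
t=13: L0/L1/L2 = EGH/DFC/- → run E
t=14: L0/L1/L2 = EGH/DFC/- → run E
t=15: L0/L1/L2 = EGH/DFC/- → run E
t=16: L0/L1/L2 = GH/DFCE/- → run G
t=17: L0/L1/L2 = GH/DFCE/- → run G
t=18: L0/L1/L2 = H/DFCE/- → run H
t=19: L0/L1/L2 = H/DFCE/- → run H
t=20: L0/L1/L2 = H/DFCE/- → run H
t=21: L0/L1/L2 = -/DFCEH/- → run D
t=22: L0/L1/L2 = -/DFCEH/- → run D
t=23: L0/L1/L2 = -/FCEH/- → run F
t=24: L0/L1/L2 = -/FCEH/- → run F
t=25: L0/L1/L2 = -/FCEH/- → run F
t=26: L0/L1/L2 = -/FCEH/- → run F
t=27: L0/L1/L2 = -/CEH/- → run C
t=28: L0/L1/L2 = -/EH/- → run E
t=29: L0/L1/L2 = -/EH/- → run E
t=30: L0/L1/L2 = -/H/- → run H
t=31: (idle)
t=32: (idle)
t=33: (idle)
t=34: (idle)
t=35: (idle)

context switches = 13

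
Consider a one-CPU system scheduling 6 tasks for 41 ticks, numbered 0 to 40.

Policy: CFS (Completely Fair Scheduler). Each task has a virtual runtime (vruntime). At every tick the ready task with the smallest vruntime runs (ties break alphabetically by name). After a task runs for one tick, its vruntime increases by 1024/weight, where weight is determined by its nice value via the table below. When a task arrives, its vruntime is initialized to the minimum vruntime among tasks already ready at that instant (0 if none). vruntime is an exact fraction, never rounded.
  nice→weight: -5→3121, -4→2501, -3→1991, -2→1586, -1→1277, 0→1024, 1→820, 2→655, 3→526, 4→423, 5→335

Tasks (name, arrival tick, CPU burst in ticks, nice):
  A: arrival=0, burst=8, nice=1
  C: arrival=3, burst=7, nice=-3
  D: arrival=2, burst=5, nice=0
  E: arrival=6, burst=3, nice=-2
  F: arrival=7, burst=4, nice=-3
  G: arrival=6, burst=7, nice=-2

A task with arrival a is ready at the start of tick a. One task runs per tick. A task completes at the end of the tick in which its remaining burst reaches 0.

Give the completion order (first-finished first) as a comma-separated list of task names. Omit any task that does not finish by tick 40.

completion order = E, F, C, D, G, A

t=0: vr[A=0] → run A
t=1: vr[A=256/205] → run A
t=2: vr[A=512/205 D=512/205] → run A
t=3: vr[A=768/205 C=512/205 D=512/205] → run C
t=4: vr[A=768/205 C=1229312/408155 D=512/205] → run D
t=5: vr[A=768/205 C=1229312/408155 D=717/205] → run C
t=6: vr[A=768/205 C=1439232/408155 D=717/205 E=717/205 G=717/205] → run D
t=7: vr[A=768/205 C=1439232/408155 D=922/205 E=717/205 F=717/205 G=717/205] → run E
t=8: vr[A=768/205 C=1439232/408155 D=922/205 E=673541/162565 F=717/205 G=717/205] → run F
t=9: vr[A=768/205 C=1439232/408155 D=922/205 E=673541/162565 F=1637467/408155 G=717/205] → run G
t=10: vr[A=768/205 C=1439232/408155 D=922/205 E=673541/162565 F=1637467/408155 G=673541/162565] → run C
t=11: vr[A=768/205 C=1649152/408155 D=922/205 E=673541/162565 F=1637467/408155 G=673541/162565] → run A
t=12: vr[A=1024/205 C=1649152/408155 D=922/205 E=673541/162565 F=1637467/408155 G=673541/162565] → run F
t=13: vr[A=1024/205 C=1649152/408155 D=922/205 E=673541/162565 F=1847387/408155 G=673541/162565] → run C
t=14: vr[A=1024/205 C=1859072/408155 D=922/205 E=673541/162565 F=1847387/408155 G=673541/162565] → run E
t=15: vr[A=1024/205 C=1859072/408155 D=922/205 E=778501/162565 F=1847387/408155 G=673541/162565] → run G
t=16: vr[A=1024/205 C=1859072/408155 D=922/205 E=778501/162565 F=1847387/408155 G=778501/162565] → run D
t=17: vr[A=1024/205 C=1859072/408155 D=1127/205 E=778501/162565 F=1847387/408155 G=778501/162565] → run F
t=18: vr[A=1024/205 C=1859072/408155 D=1127/205 E=778501/162565 F=2057307/408155 G=778501/162565] → run C
t=19: vr[A=1024/205 C=2068992/408155 D=1127/205 E=778501/162565 F=2057307/408155 G=778501/162565] → run E
t=20: vr[A=1024/205 C=2068992/408155 D=1127/205 F=2057307/408155 G=778501/162565] → run G
t=21: vr[A=1024/205 C=2068992/408155 D=1127/205 F=2057307/408155 G=883461/162565] → run A
t=22: vr[A=256/41 C=2068992/408155 D=1127/205 F=2057307/408155 G=883461/162565] → run F
t=23: vr[A=256/41 C=2068992/408155 D=1127/205 G=883461/162565] → run C
t=24: vr[A=256/41 C=2278912/408155 D=1127/205 G=883461/162565] → run G
t=25: vr[A=256/41 C=2278912/408155 D=1127/205 G=988421/162565] → run D
t=26: vr[A=256/41 C=2278912/408155 D=1332/205 G=988421/162565] → run C
t=27: vr[A=256/41 D=1332/205 G=988421/162565] → run G
t=28: vr[A=256/41 D=1332/205 G=1093381/162565] → run A
t=29: vr[A=1536/205 D=1332/205 G=1093381/162565] → run D
t=30: vr[A=1536/205 G=1093381/162565] → run G
t=31: vr[A=1536/205 G=1198341/162565] → run G
t=32: vr[A=1536/205] → run A
t=33: vr[A=1792/205] → run A
t=34: (idle)
t=35: (idle)
t=36: (idle)
t=37: (idle)
t=38: (idle)
t=39: (idle)
t=40: (idle)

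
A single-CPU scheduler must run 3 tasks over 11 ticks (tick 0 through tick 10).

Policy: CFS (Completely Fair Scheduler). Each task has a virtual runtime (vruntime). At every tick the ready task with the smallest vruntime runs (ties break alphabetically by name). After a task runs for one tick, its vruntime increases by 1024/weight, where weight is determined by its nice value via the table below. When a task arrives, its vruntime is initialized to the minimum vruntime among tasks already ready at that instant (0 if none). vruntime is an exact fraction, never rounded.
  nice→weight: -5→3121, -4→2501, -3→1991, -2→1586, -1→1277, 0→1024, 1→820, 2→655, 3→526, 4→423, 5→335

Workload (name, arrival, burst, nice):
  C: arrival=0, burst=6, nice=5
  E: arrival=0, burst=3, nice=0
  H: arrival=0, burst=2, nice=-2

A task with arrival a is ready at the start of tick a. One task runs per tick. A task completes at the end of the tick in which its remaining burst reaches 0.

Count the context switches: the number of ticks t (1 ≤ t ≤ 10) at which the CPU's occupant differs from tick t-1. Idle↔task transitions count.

context switches = 4

t=0: vr[C=0 E=0 H=0] → run C
t=1: vr[C=1024/335 E=0 H=0] → run E
t=2: vr[C=1024/335 E=1 H=0] → run H
t=3: vr[C=1024/335 E=1 H=512/793] → run H
t=4: vr[C=1024/335 E=1] → run E
t=5: vr[C=1024/335 E=2] → run E
t=6: vr[C=1024/335] → run C
t=7: vr[C=2048/335] → run C
t=8: vr[C=3072/335] → run C
t=9: vr[C=4096/335] → run C
t=10: vr[C=1024/67] → run C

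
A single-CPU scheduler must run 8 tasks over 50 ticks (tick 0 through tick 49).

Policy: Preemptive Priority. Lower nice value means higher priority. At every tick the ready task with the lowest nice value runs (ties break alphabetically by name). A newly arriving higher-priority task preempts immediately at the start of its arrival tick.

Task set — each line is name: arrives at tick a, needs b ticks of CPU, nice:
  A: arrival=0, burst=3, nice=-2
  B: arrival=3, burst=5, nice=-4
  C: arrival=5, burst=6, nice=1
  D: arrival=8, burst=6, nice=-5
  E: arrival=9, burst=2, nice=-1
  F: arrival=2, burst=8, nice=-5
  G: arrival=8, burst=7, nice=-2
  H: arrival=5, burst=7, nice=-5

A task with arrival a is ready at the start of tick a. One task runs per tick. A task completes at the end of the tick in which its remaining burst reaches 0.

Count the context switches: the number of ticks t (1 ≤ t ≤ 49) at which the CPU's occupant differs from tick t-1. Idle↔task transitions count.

context switches = 10

t=0: ready={A} → run A
t=1: ready={A} → run A
t=2: ready={A,F} → run F
t=3: ready={A,B,F} → run F
t=4: ready={A,B,F} → run F
t=5: ready={A,B,C,F,H} → run F
t=6: ready={A,B,C,F,H} → run F
t=7: ready={A,B,C,F,H} → run F
t=8: ready={A,B,C,D,F,G,H} → run D
t=9: ready={A,B,C,D,E,F,G,H} → run D
t=10: ready={A,B,C,D,E,F,G,H} → run D
t=11: ready={A,B,C,D,E,F,G,H} → run D
t=12: ready={A,B,C,D,E,F,G,H} → run D
t=13: ready={A,B,C,D,E,F,G,H} → run D
t=14: ready={A,B,C,E,F,G,H} → run F
t=15: ready={A,B,C,E,F,G,H} → run F
t=16: ready={A,B,C,E,G,H} → run H
t=17: ready={A,B,C,E,G,H} → run H
t=18: ready={A,B,C,E,G,H} → run H
t=19: ready={A,B,C,E,G,H} → run H
t=20: ready={A,B,C,E,G,H} → run H
t=21: ready={A,B,C,E,G,H} → run H
t=22: ready={A,B,C,E,G,H} → run H
t=23: ready={A,B,C,E,G} → run B
t=24: ready={A,B,C,E,G} → run B
t=25: ready={A,B,C,E,G} → run B
t=26: ready={A,B,C,E,G} → run B
t=27: ready={A,B,C,E,G} → run B
t=28: ready={A,C,E,G} → run A
t=29: ready={C,E,G} → run G
t=30: ready={C,E,G} → run G
t=31: ready={C,E,G} → run G
t=32: ready={C,E,G} → run G
t=33: ready={C,E,G} → run G
t=34: ready={C,E,G} → run G
t=35: ready={C,E,G} → run G
t=36: ready={C,E} → run E
t=37: ready={C,E} → run E
t=38: ready={C} → run C
t=39: ready={C} → run C
t=40: ready={C} → run C
t=41: ready={C} → run C
t=42: ready={C} → run C
t=43: ready={C} → run C
t=44: (idle)
t=45: (idle)
t=46: (idle)
t=47: (idle)
t=48: (idle)
t=49: (idle)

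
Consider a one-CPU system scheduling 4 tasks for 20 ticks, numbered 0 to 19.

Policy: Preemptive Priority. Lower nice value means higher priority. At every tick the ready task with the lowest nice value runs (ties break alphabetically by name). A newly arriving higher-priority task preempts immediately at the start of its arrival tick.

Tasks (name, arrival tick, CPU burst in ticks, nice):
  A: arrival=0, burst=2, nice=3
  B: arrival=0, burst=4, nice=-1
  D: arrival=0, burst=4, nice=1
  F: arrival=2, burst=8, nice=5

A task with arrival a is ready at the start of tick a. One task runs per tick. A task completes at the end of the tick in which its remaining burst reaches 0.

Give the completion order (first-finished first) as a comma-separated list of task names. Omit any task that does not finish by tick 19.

completion order = B, D, A, F

t=0: ready={A,B,D} → run B
t=1: ready={A,B,D} → run B
t=2: ready={A,B,D,F} → run B
t=3: ready={A,B,D,F} → run B
t=4: ready={A,D,F} → run D
t=5: ready={A,D,F} → run D
t=6: ready={A,D,F} → run D
t=7: ready={A,D,F} → run D
t=8: ready={A,F} → run A
t=9: ready={A,F} → run A
t=10: ready={F} → run F
t=11: ready={F} → run F
t=12: ready={F} → run F
t=13: ready={F} → run F
t=14: ready={F} → run F
t=15: ready={F} → run F
t=16: ready={F} → run F
t=17: ready={F} → run F
t=18: (idle)
t=19: (idle)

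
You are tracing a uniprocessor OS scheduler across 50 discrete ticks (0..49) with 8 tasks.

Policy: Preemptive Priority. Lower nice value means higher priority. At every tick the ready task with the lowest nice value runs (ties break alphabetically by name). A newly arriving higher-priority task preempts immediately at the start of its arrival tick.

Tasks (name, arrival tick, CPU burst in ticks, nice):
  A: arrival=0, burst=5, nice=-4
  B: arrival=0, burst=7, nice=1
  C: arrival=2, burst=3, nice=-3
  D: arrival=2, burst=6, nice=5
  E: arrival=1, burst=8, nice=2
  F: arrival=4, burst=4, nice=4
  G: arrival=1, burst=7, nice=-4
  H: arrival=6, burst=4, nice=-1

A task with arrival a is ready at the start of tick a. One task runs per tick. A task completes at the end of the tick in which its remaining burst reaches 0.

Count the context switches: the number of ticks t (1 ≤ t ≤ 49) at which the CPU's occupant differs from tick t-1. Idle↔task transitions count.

t=0: ready={A,B} → run A
t=1: ready={A,B,E,G} → run A
t=2: ready={A,B,C,D,E,G} → run A
t=3: ready={A,B,C,D,E,G} → run A
t=4: ready={A,B,C,D,E,F,G} → run A
t=5: ready={B,C,D,E,F,G} → run G
t=6: ready={B,C,D,E,F,G,H} → run G
t=7: ready={B,C,D,E,F,G,H} → run G
t=8: ready={B,C,D,E,F,G,H} → run G
t=9: ready={B,C,D,E,F,G,H} → run G
t=10: ready={B,C,D,E,F,G,H} → run G
t=11: ready={B,C,D,E,F,G,H} → run G
t=12: ready={B,C,D,E,F,H} → run C
t=13: ready={B,C,D,E,F,H} → run C
t=14: ready={B,C,D,E,F,H} → run C
t=15: ready={B,D,E,F,H} → run H
t=16: ready={B,D,E,F,H} → run H
t=17: ready={B,D,E,F,H} → run H
t=18: ready={B,D,E,F,H} → run H
t=19: ready={B,D,E,F} → run B
t=20: ready={B,D,E,F} → run B
t=21: ready={B,D,E,F} → run B
t=22: ready={B,D,E,F} → run B
t=23: ready={B,D,E,F} → run B
t=24: ready={B,D,E,F} → run B
t=25: ready={B,D,E,F} → run B
t=26: ready={D,E,F} → run E
t=27: ready={D,E,F} → run E
t=28: ready={D,E,F} → run E
t=29: ready={D,E,F} → run E
t=30: ready={D,E,F} → run E
t=31: ready={D,E,F} → run E
t=32: ready={D,E,F} → run E
t=33: ready={D,E,F} → run E
t=34: ready={D,F} → run F
t=35: ready={D,F} → run F
t=36: ready={D,F} → run F
t=37: ready={D,F} → run F
t=38: ready={D} → run D
t=39: ready={D} → run D
t=40: ready={D} → run D
t=41: ready={D} → run D
t=42: ready={D} → run D
t=43: ready={D} → run D
t=44: (idle)
t=45: (idle)
t=46: (idle)
t=47: (idle)
t=48: (idle)
t=49: (idle)

context switches = 8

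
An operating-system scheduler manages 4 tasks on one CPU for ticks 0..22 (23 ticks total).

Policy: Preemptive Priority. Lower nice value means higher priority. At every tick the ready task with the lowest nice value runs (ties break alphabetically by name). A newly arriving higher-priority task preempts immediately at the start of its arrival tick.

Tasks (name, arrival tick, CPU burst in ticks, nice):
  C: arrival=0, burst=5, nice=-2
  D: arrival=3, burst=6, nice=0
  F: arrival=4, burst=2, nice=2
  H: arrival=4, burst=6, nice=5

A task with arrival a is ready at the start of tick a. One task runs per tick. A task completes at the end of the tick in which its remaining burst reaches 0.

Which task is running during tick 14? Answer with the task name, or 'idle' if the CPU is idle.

t=0: ready={C} → run C
t=1: ready={C} → run C
t=2: ready={C} → run C
t=3: ready={C,D} → run C
t=4: ready={C,D,F,H} → run C
t=5: ready={D,F,H} → run D
t=6: ready={D,F,H} → run D
t=7: ready={D,F,H} → run D
t=8: ready={D,F,H} → run D
t=9: ready={D,F,H} → run D
t=10: ready={D,F,H} → run D
t=11: ready={F,H} → run F
t=12: ready={F,H} → run F
t=13: ready={H} → run H
t=14: ready={H} → run H
t=15: ready={H} → run H
t=16: ready={H} → run H
t=17: ready={H} → run H
t=18: ready={H} → run H
t=19: (idle)
t=20: (idle)
t=21: (idle)
t=22: (idle)

running at tick 14 = H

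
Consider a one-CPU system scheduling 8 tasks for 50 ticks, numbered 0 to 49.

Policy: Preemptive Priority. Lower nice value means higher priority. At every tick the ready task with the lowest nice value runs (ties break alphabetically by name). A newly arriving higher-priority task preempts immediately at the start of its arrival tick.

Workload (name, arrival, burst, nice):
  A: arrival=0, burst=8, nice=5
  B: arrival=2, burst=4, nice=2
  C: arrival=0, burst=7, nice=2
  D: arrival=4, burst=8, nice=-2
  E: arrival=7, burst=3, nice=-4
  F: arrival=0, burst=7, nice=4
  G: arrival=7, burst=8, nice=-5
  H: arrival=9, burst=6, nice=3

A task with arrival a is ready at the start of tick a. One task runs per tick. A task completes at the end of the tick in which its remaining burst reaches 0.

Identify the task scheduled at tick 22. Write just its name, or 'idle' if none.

running at tick 22 = D

t=0: ready={A,C,F} → run C
t=1: ready={A,C,F} → run C
t=2: ready={A,B,C,F} → run B
t=3: ready={A,B,C,F} → run B
t=4: ready={A,B,C,D,F} → run D
t=5: ready={A,B,C,D,F} → run D
t=6: ready={A,B,C,D,F} → run D
t=7: ready={A,B,C,D,E,F,G} → run G
t=8: ready={A,B,C,D,E,F,G} → run G
t=9: ready={A,B,C,D,E,F,G,H} → run G
t=10: ready={A,B,C,D,E,F,G,H} → run G
t=11: ready={A,B,C,D,E,F,G,H} → run G
t=12: ready={A,B,C,D,E,F,G,H} → run G
t=13: ready={A,B,C,D,E,F,G,H} → run G
t=14: ready={A,B,C,D,E,F,G,H} → run G
t=15: ready={A,B,C,D,E,F,H} → run E
t=16: ready={A,B,C,D,E,F,H} → run E
t=17: ready={A,B,C,D,E,F,H} → run E
t=18: ready={A,B,C,D,F,H} → run D
t=19: ready={A,B,C,D,F,H} → run D
t=20: ready={A,B,C,D,F,H} → run D
t=21: ready={A,B,C,D,F,H} → run D
t=22: ready={A,B,C,D,F,H} → run D
t=23: ready={A,B,C,F,H} → run B
t=24: ready={A,B,C,F,H} → run B
t=25: ready={A,C,F,H} → run C
t=26: ready={A,C,F,H} → run C
t=27: ready={A,C,F,H} → run C
t=28: ready={A,C,F,H} → run C
t=29: ready={A,C,F,H} → run C
t=30: ready={A,F,H} → run H
t=31: ready={A,F,H} → run H
t=32: ready={A,F,H} → run H
t=33: ready={A,F,H} → run H
t=34: ready={A,F,H} → run H
t=35: ready={A,F,H} → run H
t=36: ready={A,F} → run F
t=37: ready={A,F} → run F
t=38: ready={A,F} → run F
t=39: ready={A,F} → run F
t=40: ready={A,F} → run F
t=41: ready={A,F} → run F
t=42: ready={A,F} → run F
t=43: ready={A} → run A
t=44: ready={A} → run A
t=45: ready={A} → run A
t=46: ready={A} → run A
t=47: ready={A} → run A
t=48: ready={A} → run A
t=49: ready={A} → run A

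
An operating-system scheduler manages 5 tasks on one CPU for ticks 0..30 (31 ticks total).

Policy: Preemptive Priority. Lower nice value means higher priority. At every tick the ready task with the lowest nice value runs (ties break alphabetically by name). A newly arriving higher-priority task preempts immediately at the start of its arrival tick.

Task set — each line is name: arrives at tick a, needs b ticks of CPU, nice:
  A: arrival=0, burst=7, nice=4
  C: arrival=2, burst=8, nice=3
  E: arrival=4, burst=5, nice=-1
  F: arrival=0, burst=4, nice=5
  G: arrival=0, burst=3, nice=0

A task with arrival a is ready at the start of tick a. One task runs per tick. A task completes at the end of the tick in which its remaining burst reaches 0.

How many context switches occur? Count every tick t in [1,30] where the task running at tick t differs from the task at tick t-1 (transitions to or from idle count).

t=0: ready={A,F,G} → run G
t=1: ready={A,F,G} → run G
t=2: ready={A,C,F,G} → run G
t=3: ready={A,C,F} → run C
t=4: ready={A,C,E,F} → run E
t=5: ready={A,C,E,F} → run E
t=6: ready={A,C,E,F} → run E
t=7: ready={A,C,E,F} → run E
t=8: ready={A,C,E,F} → run E
t=9: ready={A,C,F} → run C
t=10: ready={A,C,F} → run C
t=11: ready={A,C,F} → run C
t=12: ready={A,C,F} → run C
t=13: ready={A,C,F} → run C
t=14: ready={A,C,F} → run C
t=15: ready={A,C,F} → run C
t=16: ready={A,F} → run A
t=17: ready={A,F} → run A
t=18: ready={A,F} → run A
t=19: ready={A,F} → run A
t=20: ready={A,F} → run A
t=21: ready={A,F} → run A
t=22: ready={A,F} → run A
t=23: ready={F} → run F
t=24: ready={F} → run F
t=25: ready={F} → run F
t=26: ready={F} → run F
t=27: (idle)
t=28: (idle)
t=29: (idle)
t=30: (idle)

context switches = 6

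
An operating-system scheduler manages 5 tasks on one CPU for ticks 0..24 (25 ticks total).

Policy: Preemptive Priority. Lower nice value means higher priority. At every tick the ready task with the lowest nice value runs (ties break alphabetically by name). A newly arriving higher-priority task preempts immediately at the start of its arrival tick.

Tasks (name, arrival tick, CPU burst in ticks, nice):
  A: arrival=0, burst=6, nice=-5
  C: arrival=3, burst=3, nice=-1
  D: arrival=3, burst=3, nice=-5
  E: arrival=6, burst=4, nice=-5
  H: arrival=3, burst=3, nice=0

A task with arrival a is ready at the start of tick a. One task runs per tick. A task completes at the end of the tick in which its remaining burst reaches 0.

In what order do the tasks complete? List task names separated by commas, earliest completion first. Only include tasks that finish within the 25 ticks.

completion order = A, D, E, C, H

t=0: ready={A} → run A
t=1: ready={A} → run A
t=2: ready={A} → run A
t=3: ready={A,C,D,H} → run A
t=4: ready={A,C,D,H} → run A
t=5: ready={A,C,D,H} → run A
t=6: ready={C,D,E,H} → run D
t=7: ready={C,D,E,H} → run D
t=8: ready={C,D,E,H} → run D
t=9: ready={C,E,H} → run E
t=10: ready={C,E,H} → run E
t=11: ready={C,E,H} → run E
t=12: ready={C,E,H} → run E
t=13: ready={C,H} → run C
t=14: ready={C,H} → run C
t=15: ready={C,H} → run C
t=16: ready={H} → run H
t=17: ready={H} → run H
t=18: ready={H} → run H
t=19: (idle)
t=20: (idle)
t=21: (idle)
t=22: (idle)
t=23: (idle)
t=24: (idle)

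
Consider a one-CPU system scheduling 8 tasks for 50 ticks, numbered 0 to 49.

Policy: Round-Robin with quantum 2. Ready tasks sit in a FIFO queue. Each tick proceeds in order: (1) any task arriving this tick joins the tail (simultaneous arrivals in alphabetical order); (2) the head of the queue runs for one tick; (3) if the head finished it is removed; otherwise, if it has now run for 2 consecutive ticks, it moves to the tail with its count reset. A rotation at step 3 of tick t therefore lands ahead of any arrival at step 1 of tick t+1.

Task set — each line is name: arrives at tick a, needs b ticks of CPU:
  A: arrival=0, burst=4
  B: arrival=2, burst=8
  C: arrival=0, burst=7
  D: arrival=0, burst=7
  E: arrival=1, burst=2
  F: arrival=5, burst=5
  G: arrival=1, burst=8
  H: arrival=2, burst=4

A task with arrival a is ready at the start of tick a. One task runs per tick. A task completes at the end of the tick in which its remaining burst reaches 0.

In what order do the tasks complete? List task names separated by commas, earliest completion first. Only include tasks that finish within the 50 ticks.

t=0: queue=[A,C,D] q_used=0 → run A
t=1: queue=[A,C,D,E,G] q_used=1 → run A
t=2: queue=[C,D,E,G,A,B,H] q_used=0 → run C
t=3: queue=[C,D,E,G,A,B,H] q_used=1 → run C
t=4: queue=[D,E,G,A,B,H,C] q_used=0 → run D
t=5: queue=[D,E,G,A,B,H,C,F] q_used=1 → run D
t=6: queue=[E,G,A,B,H,C,F,D] q_used=0 → run E
t=7: queue=[E,G,A,B,H,C,F,D] q_used=1 → run E
t=8: queue=[G,A,B,H,C,F,D] q_used=0 → run G
t=9: queue=[G,A,B,H,C,F,D] q_used=1 → run G
t=10: queue=[A,B,H,C,F,D,G] q_used=0 → run A
t=11: queue=[A,B,H,C,F,D,G] q_used=1 → run A
t=12: queue=[B,H,C,F,D,G] q_used=0 → run B
t=13: queue=[B,H,C,F,D,G] q_used=1 → run B
t=14: queue=[H,C,F,D,G,B] q_used=0 → run H
t=15: queue=[H,C,F,D,G,B] q_used=1 → run H
t=16: queue=[C,F,D,G,B,H] q_used=0 → run C
t=17: queue=[C,F,D,G,B,H] q_used=1 → run C
t=18: queue=[F,D,G,B,H,C] q_used=0 → run F
t=19: queue=[F,D,G,B,H,C] q_used=1 → run F
t=20: queue=[D,G,B,H,C,F] q_used=0 → run D
t=21: queue=[D,G,B,H,C,F] q_used=1 → run D
t=22: queue=[G,B,H,C,F,D] q_used=0 → run G
t=23: queue=[G,B,H,C,F,D] q_used=1 → run G
t=24: queue=[B,H,C,F,D,G] q_used=0 → run B
t=25: queue=[B,H,C,F,D,G] q_used=1 → run B
t=26: queue=[H,C,F,D,G,B] q_used=0 → run H
t=27: queue=[H,C,F,D,G,B] q_used=1 → run H
t=28: queue=[C,F,D,G,B] q_used=0 → run C
t=29: queue=[C,F,D,G,B] q_used=1 → run C
t=30: queue=[F,D,G,B,C] q_used=0 → run F
t=31: queue=[F,D,G,B,C] q_used=1 → run F
t=32: queue=[D,G,B,C,F] q_used=0 → run D
t=33: queue=[D,G,B,C,F] q_used=1 → run D
t=34: queue=[G,B,C,F,D] q_used=0 → run G
t=35: queue=[G,B,C,F,D] q_used=1 → run G
t=36: queue=[B,C,F,D,G] q_used=0 → run B
t=37: queue=[B,C,F,D,G] q_used=1 → run B
t=38: queue=[C,F,D,G,B] q_used=0 → run C
t=39: queue=[F,D,G,B] q_used=0 → run F
t=40: queue=[D,G,B] q_used=0 → run D
t=41: queue=[G,B] q_used=0 → run G
t=42: queue=[G,B] q_used=1 → run G
t=43: queue=[B] q_used=0 → run B
t=44: queue=[B] q_used=1 → run B
t=45: (idle)
t=46: (idle)
t=47: (idle)
t=48: (idle)
t=49: (idle)

completion order = E, A, H, C, F, D, G, B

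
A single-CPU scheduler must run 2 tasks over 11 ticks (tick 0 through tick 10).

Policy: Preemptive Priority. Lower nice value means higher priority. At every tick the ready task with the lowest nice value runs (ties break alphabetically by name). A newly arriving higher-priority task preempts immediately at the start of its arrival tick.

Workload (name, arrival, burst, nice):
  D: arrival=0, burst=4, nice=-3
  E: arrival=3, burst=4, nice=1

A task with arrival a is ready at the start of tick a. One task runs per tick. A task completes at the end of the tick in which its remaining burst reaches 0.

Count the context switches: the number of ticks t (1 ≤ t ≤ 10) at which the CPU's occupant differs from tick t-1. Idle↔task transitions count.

t=0: ready={D} → run D
t=1: ready={D} → run D
t=2: ready={D} → run D
t=3: ready={D,E} → run D
t=4: ready={E} → run E
t=5: ready={E} → run E
t=6: ready={E} → run E
t=7: ready={E} → run E
t=8: (idle)
t=9: (idle)
t=10: (idle)

context switches = 2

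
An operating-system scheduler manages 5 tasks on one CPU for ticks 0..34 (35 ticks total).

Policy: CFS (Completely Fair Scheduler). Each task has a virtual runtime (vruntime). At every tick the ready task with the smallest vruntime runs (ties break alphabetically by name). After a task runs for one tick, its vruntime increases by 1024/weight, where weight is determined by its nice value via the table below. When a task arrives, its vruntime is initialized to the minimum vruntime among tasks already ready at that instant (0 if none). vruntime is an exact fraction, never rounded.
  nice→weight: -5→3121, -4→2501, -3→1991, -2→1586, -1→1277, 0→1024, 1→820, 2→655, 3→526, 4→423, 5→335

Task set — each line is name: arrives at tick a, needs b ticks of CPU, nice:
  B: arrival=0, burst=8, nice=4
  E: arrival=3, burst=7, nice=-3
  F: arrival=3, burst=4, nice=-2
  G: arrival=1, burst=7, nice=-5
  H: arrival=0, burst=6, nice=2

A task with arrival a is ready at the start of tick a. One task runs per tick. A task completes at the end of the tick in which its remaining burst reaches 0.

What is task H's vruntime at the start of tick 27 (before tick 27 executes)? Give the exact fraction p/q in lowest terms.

t=0: vr[B=0 H=0] → run B
t=1: vr[B=1024/423 G=0 H=0] → run G
t=2: vr[B=1024/423 G=1024/3121 H=0] → run H
t=3: vr[B=1024/423 E=1024/3121 F=1024/3121 G=1024/3121 H=1024/655] → run E
t=4: vr[B=1024/423 E=5234688/6213911 F=1024/3121 G=1024/3121 H=1024/655] → run F
t=5: vr[B=1024/423 E=5234688/6213911 F=2409984/2474953 G=1024/3121 H=1024/655] → run G
t=6: vr[B=1024/423 E=5234688/6213911 F=2409984/2474953 G=2048/3121 H=1024/655] → run G
t=7: vr[B=1024/423 E=5234688/6213911 F=2409984/2474953 G=3072/3121 H=1024/655] → run E
t=8: vr[B=1024/423 E=8430592/6213911 F=2409984/2474953 G=3072/3121 H=1024/655] → run F
t=9: vr[B=1024/423 E=8430592/6213911 F=4007936/2474953 G=3072/3121 H=1024/655] → run G
t=10: vr[B=1024/423 E=8430592/6213911 F=4007936/2474953 G=4096/3121 H=1024/655] → run G
t=11: vr[B=1024/423 E=8430592/6213911 F=4007936/2474953 G=5120/3121 H=1024/655] → run E
t=12: vr[B=1024/423 E=11626496/6213911 F=4007936/2474953 G=5120/3121 H=1024/655] → run H
t=13: vr[B=1024/423 E=11626496/6213911 F=4007936/2474953 G=5120/3121 H=2048/655] → run F
t=14: vr[B=1024/423 E=11626496/6213911 F=5605888/2474953 G=5120/3121 H=2048/655] → run G
t=15: vr[B=1024/423 E=11626496/6213911 F=5605888/2474953 G=6144/3121 H=2048/655] → run E
t=16: vr[B=1024/423 E=14822400/6213911 F=5605888/2474953 G=6144/3121 H=2048/655] → run G
t=17: vr[B=1024/423 E=14822400/6213911 F=5605888/2474953 H=2048/655] → run F
t=18: vr[B=1024/423 E=14822400/6213911 H=2048/655] → run E
t=19: vr[B=1024/423 E=18018304/6213911 H=2048/655] → run B
t=20: vr[B=2048/423 E=18018304/6213911 H=2048/655] → run E
t=21: vr[B=2048/423 E=21214208/6213911 H=2048/655] → run H
t=22: vr[B=2048/423 E=21214208/6213911 H=3072/655] → run E
t=23: vr[B=2048/423 H=3072/655] → run H
t=24: vr[B=2048/423 H=4096/655] → run B
t=25: vr[B=1024/141 H=4096/655] → run H
t=26: vr[B=1024/141 H=1024/131] → run B
t=27: vr[B=4096/423 H=1024/131] → run H
t=28: vr[B=4096/423] → run B
t=29: vr[B=5120/423] → run B
t=30: vr[B=2048/141] → run B
t=31: vr[B=7168/423] → run B
t=32: (idle)
t=33: (idle)
t=34: (idle)

vruntime(H, start of tick 27) = 1024/131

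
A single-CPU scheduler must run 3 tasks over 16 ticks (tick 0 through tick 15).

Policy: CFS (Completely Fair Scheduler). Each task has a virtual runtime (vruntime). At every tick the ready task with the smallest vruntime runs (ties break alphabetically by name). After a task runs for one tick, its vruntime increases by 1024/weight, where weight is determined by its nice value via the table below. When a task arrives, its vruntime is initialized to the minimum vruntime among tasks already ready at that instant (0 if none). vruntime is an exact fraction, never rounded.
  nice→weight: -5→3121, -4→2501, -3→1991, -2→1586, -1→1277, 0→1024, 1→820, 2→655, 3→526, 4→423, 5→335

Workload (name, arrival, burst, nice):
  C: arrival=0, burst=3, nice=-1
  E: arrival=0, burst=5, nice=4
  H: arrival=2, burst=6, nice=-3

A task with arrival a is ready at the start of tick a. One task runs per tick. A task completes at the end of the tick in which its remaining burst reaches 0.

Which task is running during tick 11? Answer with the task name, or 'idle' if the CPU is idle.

t=0: vr[C=0 E=0] → run C
t=1: vr[C=1024/1277 E=0] → run E
t=2: vr[C=1024/1277 E=1024/423 H=1024/1277] → run C
t=3: vr[C=2048/1277 E=1024/423 H=1024/1277] → run H
t=4: vr[C=2048/1277 E=1024/423 H=3346432/2542507] → run H
t=5: vr[C=2048/1277 E=1024/423 H=4654080/2542507] → run C
t=6: vr[E=1024/423 H=4654080/2542507] → run H
t=7: vr[E=1024/423 H=5961728/2542507] → run H
t=8: vr[E=1024/423 H=7269376/2542507] → run E
t=9: vr[E=2048/423 H=7269376/2542507] → run H
t=10: vr[E=2048/423 H=8577024/2542507] → run H
t=11: vr[E=2048/423] → run E
t=12: vr[E=1024/141] → run E
t=13: vr[E=4096/423] → run E
t=14: (idle)
t=15: (idle)

running at tick 11 = E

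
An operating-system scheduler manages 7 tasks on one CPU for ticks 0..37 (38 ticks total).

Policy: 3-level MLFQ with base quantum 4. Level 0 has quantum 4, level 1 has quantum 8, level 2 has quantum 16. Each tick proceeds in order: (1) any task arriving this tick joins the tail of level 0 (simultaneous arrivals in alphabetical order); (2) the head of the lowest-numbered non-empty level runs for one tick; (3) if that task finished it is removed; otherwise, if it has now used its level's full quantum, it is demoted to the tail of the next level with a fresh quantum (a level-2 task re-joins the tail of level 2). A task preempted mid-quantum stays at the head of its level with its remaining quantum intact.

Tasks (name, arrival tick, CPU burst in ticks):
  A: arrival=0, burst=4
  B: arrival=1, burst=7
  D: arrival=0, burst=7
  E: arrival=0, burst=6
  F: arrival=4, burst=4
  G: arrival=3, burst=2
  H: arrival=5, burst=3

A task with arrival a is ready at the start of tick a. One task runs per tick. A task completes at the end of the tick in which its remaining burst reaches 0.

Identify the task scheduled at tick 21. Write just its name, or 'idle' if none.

running at tick 21 = F

t=0: L0/L1/L2 = ADE/-/- → run A
t=1: L0/L1/L2 = ADEB/-/- → run A
t=2: L0/L1/L2 = ADEB/-/- → run A
t=3: L0/L1/L2 = ADEBG/-/- → run A
t=4: L0/L1/L2 = DEBGF/-/- → run D
t=5: L0/L1/L2 = DEBGFH/-/- → run D
t=6: L0/L1/L2 = DEBGFH/-/- → run D
t=7: L0/L1/L2 = DEBGFH/-/- → run D
t=8: L0/L1/L2 = EBGFH/D/- → run E
t=9: L0/L1/L2 = EBGFH/D/- → run E
t=10: L0/L1/L2 = EBGFH/D/- → run E
t=11: L0/L1/L2 = EBGFH/D/- → run E
t=12: L0/L1/L2 = BGFH/DE/- → run B
t=13: L0/L1/L2 = BGFH/DE/- → run B
t=14: L0/L1/L2 = BGFH/DE/- → run B
t=15: L0/L1/L2 = BGFH/DE/- → run B
t=16: L0/L1/L2 = GFH/DEB/- → run G
t=17: L0/L1/L2 = GFH/DEB/- → run G
t=18: L0/L1/L2 = FH/DEB/- → run F
t=19: L0/L1/L2 = FH/DEB/- → run F
t=20: L0/L1/L2 = FH/DEB/- → run F
t=21: L0/L1/L2 = FH/DEB/- → run F
t=22: L0/L1/L2 = H/DEB/- → run H
t=23: L0/L1/L2 = H/DEB/- → run H
t=24: L0/L1/L2 = H/DEB/- → run H
t=25: L0/L1/L2 = -/DEB/- → run D
t=26: L0/L1/L2 = -/DEB/- → run D
t=27: L0/L1/L2 = -/DEB/- → run D
t=28: L0/L1/L2 = -/EB/- → run E
t=29: L0/L1/L2 = -/EB/- → run E
t=30: L0/L1/L2 = -/B/- → run B
t=31: L0/L1/L2 = -/B/- → run B
t=32: L0/L1/L2 = -/B/- → run B
t=33: (idle)
t=34: (idle)
t=35: (idle)
t=36: (idle)
t=37: (idle)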